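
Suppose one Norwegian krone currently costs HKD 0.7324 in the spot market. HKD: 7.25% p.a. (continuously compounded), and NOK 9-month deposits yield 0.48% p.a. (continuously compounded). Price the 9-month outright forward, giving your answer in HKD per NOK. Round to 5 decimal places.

0.77055

T = 9/12 years.
HKD accumulates by e^(0.0725×9/12) = 1.0558805.
NOK growth factor: e^(0.0048×9/12) = 1.0036065.
So F = 0.7324 × 1.0558805 / 1.0036065 = 0.7705479 (HKD/NOK).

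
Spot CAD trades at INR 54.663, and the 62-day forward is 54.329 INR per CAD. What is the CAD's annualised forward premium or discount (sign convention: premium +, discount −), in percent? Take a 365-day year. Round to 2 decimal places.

-3.60%

T = 62/365 years.
CAD trades forward at -0.61102% vs spot over the period.
Per annum: -0.0061102 / (62/365) = -0.035971 = -3.60%.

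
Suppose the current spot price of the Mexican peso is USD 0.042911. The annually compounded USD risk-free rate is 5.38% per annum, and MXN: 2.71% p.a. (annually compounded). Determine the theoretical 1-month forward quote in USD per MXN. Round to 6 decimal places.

T = 1/12 years.
USD accumulates by (1 + 0.0538)^(1/12) = 1.0043764.
MXN accumulates by (1 + 0.0271)^(1/12) = 1.0022308.
So F = 0.042911 × 1.0043764 / 1.0022308 = 0.04300286 (USD/MXN).

0.043003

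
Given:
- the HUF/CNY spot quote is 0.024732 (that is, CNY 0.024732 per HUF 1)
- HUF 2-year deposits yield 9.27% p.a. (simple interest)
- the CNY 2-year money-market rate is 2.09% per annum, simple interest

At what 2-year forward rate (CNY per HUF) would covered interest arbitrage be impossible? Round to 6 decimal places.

T = 2 years.
Growth of 1 CNY over T: 1 + 0.0209×2 = 1.041800.
HUF growth factor: 1 + 0.0927×2 = 1.185400.
So F = 0.024732 × 1.041800 / 1.185400 = 0.02173595 (CNY/HUF).

0.021736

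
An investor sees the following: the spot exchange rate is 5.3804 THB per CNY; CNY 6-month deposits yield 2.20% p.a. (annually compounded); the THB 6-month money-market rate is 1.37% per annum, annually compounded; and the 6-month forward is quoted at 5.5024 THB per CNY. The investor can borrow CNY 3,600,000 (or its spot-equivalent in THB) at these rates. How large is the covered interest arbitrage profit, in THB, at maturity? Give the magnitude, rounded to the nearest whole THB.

T = 6/12 years.
Route A — deposit CNY, sell forward: 3,600,000 × 1.0109401565 × 5.5024 = THB 20,025,349.62.
Route B — convert at spot, deposit THB: 3,600,000 × 5.3804 × 1.0068266981 = THB 19,501,669.32.
The quoted forward overvalues CNY, so borrow THB, buy CNY at spot, deposit the CNY at 2.20%, and sell the proceeds forward at 5.5024.
Profit = 20,025,349.62 − 19,501,669.32 = THB 523,680.

THB 523,680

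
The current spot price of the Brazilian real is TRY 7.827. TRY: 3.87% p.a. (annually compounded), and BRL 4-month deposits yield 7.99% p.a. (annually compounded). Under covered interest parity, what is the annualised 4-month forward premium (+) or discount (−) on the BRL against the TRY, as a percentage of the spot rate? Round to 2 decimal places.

T = 4/12 years.
F = S · g_TRY/g_BRL = 7.827 × 1.0127371/1.0259539 = 7.726169.
Annualised premium = (F − S)/S × (1/T) = (7.726169 − 7.827)/7.827 ÷ (4/12) = -3.86%.

-3.86%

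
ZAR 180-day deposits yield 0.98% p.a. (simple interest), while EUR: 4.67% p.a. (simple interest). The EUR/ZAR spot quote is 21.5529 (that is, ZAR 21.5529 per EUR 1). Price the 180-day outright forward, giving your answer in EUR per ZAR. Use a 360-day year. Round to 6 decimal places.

T = 180/360 years.
ZAR accumulates by 1 + 0.0098×180/360 = 1.004900.
EUR growth factor: 1 + 0.0467×180/360 = 1.023350.
Forward (ZAR per EUR) = 21.5529 × 1.004900 / 1.023350 = 21.16432.
Quoted the other way: 1/21.16432 = 0.047249 EUR per ZAR.

0.047249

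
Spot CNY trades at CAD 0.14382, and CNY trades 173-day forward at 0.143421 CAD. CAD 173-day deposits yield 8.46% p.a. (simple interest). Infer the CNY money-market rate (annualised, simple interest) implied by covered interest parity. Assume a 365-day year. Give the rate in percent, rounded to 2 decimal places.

T = 173/365 years.
CIP gives F = S · g_CAD/g_CNY, so g_CAD/g_CNY = 0.143421/0.14382 = 0.9972257.
The CAD side grows by 1 + 0.0846×173/365 = 1.0400981.
That pins the CNY growth at 1.0429917.
(1.0429917 − 1)/T = 0.090705, i.e. 9.07%.

9.07%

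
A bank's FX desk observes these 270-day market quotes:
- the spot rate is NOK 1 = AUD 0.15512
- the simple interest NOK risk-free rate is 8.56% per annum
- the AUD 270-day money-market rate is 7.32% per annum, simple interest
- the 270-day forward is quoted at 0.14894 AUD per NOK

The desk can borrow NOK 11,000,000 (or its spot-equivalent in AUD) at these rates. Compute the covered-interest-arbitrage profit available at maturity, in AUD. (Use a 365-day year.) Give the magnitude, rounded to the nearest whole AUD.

AUD 56,633

T = 270/365 years.
Keep in NOK, deliver into the forward: 11,000,000·1.063320548·0.14894 = AUD 1,742,080.59.
Swap to AUD now, deposit: 11,000,000·0.15512·1.054147945 = AUD 1,798,713.72.
The quoted forward undervalues NOK, so borrow NOK, convert to AUD at spot, deposit the AUD at 7.32%, and buy NOK forward at 0.14894 to cover the loan.
The gap between the two covered legs is AUD 56,633.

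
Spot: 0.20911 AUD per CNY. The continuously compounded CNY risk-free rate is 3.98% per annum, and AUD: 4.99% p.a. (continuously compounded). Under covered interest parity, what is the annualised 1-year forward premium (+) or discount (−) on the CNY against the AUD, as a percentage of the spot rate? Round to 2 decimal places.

T = 1 year.
CIP forward (AUD per CNY) = 0.20911 × 1.051166/1.0406026 = 0.21123272.
(F − S)/S ÷ T = (0.21123272 − 0.20911)/0.20911/1 = 0.010151 → 1.02%.

+1.02%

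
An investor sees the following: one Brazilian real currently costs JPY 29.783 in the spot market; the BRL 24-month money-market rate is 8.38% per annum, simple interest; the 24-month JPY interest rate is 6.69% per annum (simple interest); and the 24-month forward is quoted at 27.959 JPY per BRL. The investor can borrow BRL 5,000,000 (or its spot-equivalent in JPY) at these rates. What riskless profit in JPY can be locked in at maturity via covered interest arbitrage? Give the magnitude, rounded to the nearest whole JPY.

JPY 5,615,185

T = 2 years.
Keep in BRL, deliver into the forward: 5,000,000·1.167600·27.959 = JPY 163,224,642.00.
Swap to JPY now, deposit: 5,000,000·29.783·1.133800 = JPY 168,839,827.00.
The quoted forward undervalues BRL, so borrow BRL, convert to JPY at spot, deposit the JPY at 6.69%, and buy BRL forward at 27.959 to cover the loan.
Arbitrage profit = |163,224,642.00 − 168,839,827.00| = JPY 5,615,185.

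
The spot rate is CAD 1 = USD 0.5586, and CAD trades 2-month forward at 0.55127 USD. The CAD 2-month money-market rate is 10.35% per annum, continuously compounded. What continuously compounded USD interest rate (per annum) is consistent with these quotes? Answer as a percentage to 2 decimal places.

T = 2/12 years.
By CIP, F/S equals the USD-to-CAD growth ratio: 0.55127/0.5586 = 0.9868779.
CAD growth factor: e^(0.1035×2/12) = 1.0173996.
Hence g_USD = 1.0040492.
Take logs: ln 1.0040492 / (2/12) = 0.024246, so 2.42%.

2.42%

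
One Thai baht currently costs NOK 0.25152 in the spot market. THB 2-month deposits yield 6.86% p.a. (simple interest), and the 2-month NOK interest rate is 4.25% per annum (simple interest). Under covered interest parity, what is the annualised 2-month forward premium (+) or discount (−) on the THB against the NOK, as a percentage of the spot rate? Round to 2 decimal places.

-2.58%

T = 2/12 years.
CIP forward (NOK per THB) = 0.25152 × 1.0070833/1.0114333 = 0.25043826.
(F − S)/S ÷ T = (0.25043826 − 0.25152)/0.25152/(2/12) = -0.025805 → -2.58%.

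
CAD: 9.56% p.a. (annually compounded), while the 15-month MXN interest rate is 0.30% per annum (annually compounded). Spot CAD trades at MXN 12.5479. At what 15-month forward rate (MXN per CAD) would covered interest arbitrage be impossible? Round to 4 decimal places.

T = 15/12 years.
MXN accumulates by (1 + 0.0030)^(15/12) = 1.00375141.
CAD growth factor: (1 + 0.0956)^(15/12) = 1.12089525.
Forward (MXN per CAD) = 12.5479 × 1.00375141 / 1.12089525 = 11.236529.

11.2365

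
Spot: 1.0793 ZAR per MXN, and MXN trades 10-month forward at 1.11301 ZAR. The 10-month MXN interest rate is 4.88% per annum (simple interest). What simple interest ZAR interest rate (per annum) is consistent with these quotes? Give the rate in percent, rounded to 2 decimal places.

T = 10/12 years.
F/S = 1.11301/1.0793 = 1.0312332 = (growth of ZAR) / (growth of MXN).
The MXN side grows by 1 + 0.0488×10/12 = 1.0406667.
So the ZAR growth factor = 1.0731701.
r = (1.0731701 − 1)/(10/12) = 0.087804 → 8.78%.

8.78%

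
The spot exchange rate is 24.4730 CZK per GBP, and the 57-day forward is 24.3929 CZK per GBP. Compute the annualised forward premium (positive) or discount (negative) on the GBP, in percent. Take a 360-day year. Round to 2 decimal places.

T = 57/360 years.
Period premium: (24.3929 − 24.473)/24.473 = -0.0032730.
Per annum: -0.0032730 / (57/360) = -0.020672 = -2.07%.

-2.07%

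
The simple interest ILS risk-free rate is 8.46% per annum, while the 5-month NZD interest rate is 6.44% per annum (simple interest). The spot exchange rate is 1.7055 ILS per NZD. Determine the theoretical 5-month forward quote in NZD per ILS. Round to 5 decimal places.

T = 5/12 years.
ILS growth factor: 1 + 0.0846×5/12 = 1.035250.
Growth of 1 NZD over T: 1 + 0.0644×5/12 = 1.0268333.
So F = 1.7055 × 1.035250 / 1.0268333 = 1.719480 (ILS/NZD).
Quoted the other way: 1/1.719480 = 0.58157 NZD per ILS.

0.58157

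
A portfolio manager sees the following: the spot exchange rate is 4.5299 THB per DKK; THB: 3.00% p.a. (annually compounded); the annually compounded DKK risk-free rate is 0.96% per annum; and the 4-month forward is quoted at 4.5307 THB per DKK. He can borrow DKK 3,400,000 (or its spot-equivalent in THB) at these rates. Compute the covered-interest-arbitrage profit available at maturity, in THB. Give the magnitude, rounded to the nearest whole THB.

THB 100,644

T = 4/12 years.
Route A — deposit DKK, sell forward: 3,400,000 × 1.0031898143 × 4.5307 = THB 15,453,517.11.
Route B — convert at spot, deposit THB: 3,400,000 × 4.5299 × 1.009901634 = THB 15,554,161.60.
The quoted forward undervalues DKK, so borrow DKK, convert to THB at spot, deposit the THB at 3.00%, and buy DKK forward at 4.5307 to cover the loan.
The gap between the two covered legs is THB 100,644.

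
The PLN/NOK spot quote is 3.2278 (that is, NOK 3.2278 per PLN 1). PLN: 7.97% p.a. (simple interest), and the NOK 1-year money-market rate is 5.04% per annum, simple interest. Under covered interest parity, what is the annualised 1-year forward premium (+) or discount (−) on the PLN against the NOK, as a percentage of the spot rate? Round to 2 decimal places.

T = 1 year.
CIP forward (NOK per PLN) = 3.2278 × 1.050400/1.079700 = 3.1402066.
(F − S)/S ÷ T = (3.1402066 − 3.2278)/3.2278/1 = -0.027137 → -2.71%.

-2.71%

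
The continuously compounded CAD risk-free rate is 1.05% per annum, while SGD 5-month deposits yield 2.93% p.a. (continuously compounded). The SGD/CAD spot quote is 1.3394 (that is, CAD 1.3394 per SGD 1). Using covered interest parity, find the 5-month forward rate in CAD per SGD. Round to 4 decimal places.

1.3289

T = 5/12 years.
Growth of 1 CAD over T: e^(0.0105×5/12) = 1.0043846.
SGD growth factor: e^(0.0293×5/12) = 1.0122832.
So F = 1.3394 × 1.0043846 / 1.0122832 = 1.328949 (CAD/SGD).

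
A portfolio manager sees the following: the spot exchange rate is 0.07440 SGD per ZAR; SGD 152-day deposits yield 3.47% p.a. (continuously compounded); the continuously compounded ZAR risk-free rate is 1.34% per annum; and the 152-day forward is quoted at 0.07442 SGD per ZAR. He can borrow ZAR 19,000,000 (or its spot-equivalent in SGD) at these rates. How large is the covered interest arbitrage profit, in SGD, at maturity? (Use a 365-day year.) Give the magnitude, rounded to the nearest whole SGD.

T = 152/365 years.
Route A — deposit ZAR, sell forward: 19,000,000 × 1.005595873 × 0.07442 = SGD 1,421,892.45.
Route B — convert at spot, deposit SGD: 19,000,000 × 0.07440 × 1.014555323 = SGD 1,434,175.40.
The quoted forward undervalues ZAR, so borrow ZAR, convert to SGD at spot, deposit the SGD at 3.47%, and buy ZAR forward at 0.07442 to cover the loan.
The gap between the two covered legs is SGD 12,283.

SGD 12,283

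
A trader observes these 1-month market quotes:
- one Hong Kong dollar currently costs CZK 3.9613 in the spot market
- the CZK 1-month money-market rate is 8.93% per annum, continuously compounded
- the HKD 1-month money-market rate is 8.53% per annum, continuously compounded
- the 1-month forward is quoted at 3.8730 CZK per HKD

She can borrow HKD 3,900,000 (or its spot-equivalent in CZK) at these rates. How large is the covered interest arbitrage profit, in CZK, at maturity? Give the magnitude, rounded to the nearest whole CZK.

CZK 352,014

T = 1/12 years.
Invest the HKD and cover forward: 3,900,000 × 1.0071336575 × 3.8730 = CZK 15,212,451.76.
Convert at spot and invest in CZK: 3,900,000 × 3.9613 × 1.0074694247 = CZK 15,564,465.67.
The quoted forward undervalues HKD, so borrow HKD, convert to CZK at spot, deposit the CZK at 8.93%, and buy HKD forward at 3.8730 to cover the loan.
Arbitrage profit = |15,212,451.76 − 15,564,465.67| = CZK 352,014.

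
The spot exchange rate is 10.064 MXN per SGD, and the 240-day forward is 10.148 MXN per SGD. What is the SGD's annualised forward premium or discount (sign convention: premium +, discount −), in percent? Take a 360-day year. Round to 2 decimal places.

T = 240/360 years.
SGD trades forward at +0.83466% vs spot over the period.
Per annum: 0.0083466 / (240/360) = 0.012520 = 1.25%.

+1.25%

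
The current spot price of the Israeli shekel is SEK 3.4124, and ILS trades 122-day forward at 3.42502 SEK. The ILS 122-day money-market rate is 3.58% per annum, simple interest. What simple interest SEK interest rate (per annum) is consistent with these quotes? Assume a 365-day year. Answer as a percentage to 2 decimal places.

4.70%

T = 122/365 years.
F/S = 3.42502/3.4124 = 1.0036983 = (growth of SEK) / (growth of ILS).
ILS growth factor: 1 + 0.0358×122/365 = 1.011966.
That pins the SEK growth at 1.0157086.
r = (1.0157086 − 1)/(122/365) = 0.046997 → 4.70%.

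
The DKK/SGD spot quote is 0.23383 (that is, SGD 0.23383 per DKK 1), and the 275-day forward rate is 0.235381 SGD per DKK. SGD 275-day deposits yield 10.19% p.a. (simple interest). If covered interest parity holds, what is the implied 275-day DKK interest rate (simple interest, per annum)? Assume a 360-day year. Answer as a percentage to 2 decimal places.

T = 275/360 years.
CIP gives F = S · g_SGD/g_DKK, so g_SGD/g_DKK = 0.235381/0.23383 = 1.0066330.
SGD growth factor: 1 + 0.1019×275/360 = 1.0778403.
So the DKK growth factor = 1.0707381.
r = (1.0707381 − 1)/(275/360) = 0.092603 → 9.26%.

9.26%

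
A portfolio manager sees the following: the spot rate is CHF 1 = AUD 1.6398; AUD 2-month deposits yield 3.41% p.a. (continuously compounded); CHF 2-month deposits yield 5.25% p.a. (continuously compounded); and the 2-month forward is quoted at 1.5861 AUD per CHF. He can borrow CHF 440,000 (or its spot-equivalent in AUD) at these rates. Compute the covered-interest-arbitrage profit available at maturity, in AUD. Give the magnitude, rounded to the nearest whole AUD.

T = 2/12 years.
Invest the CHF and cover forward: 440,000 × 1.00878839 × 1.5861 = AUD 704,017.28.
Convert at spot and invest in AUD: 440,000 × 1.6398 × 1.00569951 = AUD 725,624.26.
The quoted forward undervalues CHF, so borrow CHF, convert to AUD at spot, deposit the AUD at 3.41%, and buy CHF forward at 1.5861 to cover the loan.
Arbitrage profit = |704,017.28 − 725,624.26| = AUD 21,607.

AUD 21,607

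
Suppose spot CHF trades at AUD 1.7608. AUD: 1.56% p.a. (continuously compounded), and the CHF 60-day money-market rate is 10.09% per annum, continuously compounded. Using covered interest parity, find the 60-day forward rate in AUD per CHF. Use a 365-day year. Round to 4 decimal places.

1.7363

T = 60/365 years.
Growth of 1 AUD over T: e^(0.0156×60/365) = 1.0025677.
CHF accumulates by e^(0.1009×60/365) = 1.0167246.
CIP: F = S · (grow AUD)/(grow CHF) = 1.7608 × 1.0025677/1.0167246 = 1.736283 AUD per CHF.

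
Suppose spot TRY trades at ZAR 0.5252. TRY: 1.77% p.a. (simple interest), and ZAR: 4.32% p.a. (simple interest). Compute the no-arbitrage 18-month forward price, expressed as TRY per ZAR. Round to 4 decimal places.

1.8356

T = 18/12 years.
ZAR growth factor: 1 + 0.0432×18/12 = 1.064800.
Growth of 1 TRY over T: 1 + 0.0177×18/12 = 1.026550.
So F = 0.5252 × 1.064800 / 1.026550 = 0.5447693 (ZAR/TRY).
Quoted the other way: 1/0.5447693 = 1.8356 TRY per ZAR.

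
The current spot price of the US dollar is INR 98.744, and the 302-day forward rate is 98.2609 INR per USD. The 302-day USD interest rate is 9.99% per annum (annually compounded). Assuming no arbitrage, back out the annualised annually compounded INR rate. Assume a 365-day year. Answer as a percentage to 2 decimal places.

9.34%

T = 302/365 years.
F/S = 98.2609/98.744 = 0.9951076 = (growth of INR) / (growth of USD).
The USD side grows by (1 + 0.0999)^(302/365) = 1.0819708.
Hence g_INR = 1.0766774.
Annualise: 1.0766774^(365/302) − 1 = 0.093400 = 9.34%.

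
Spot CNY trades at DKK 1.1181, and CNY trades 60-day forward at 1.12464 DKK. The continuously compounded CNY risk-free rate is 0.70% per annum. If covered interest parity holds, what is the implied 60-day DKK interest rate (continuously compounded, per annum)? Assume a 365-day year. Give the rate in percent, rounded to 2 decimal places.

T = 60/365 years.
By CIP, F/S equals the DKK-to-CNY growth ratio: 1.12464/1.1181 = 1.0058492.
CNY growth factor: e^(0.0070×60/365) = 1.0011513.
That pins the DKK growth at 1.0070072.
Take logs: ln 1.0070072 / (60/365) = 0.042478, so 4.25%.

4.25%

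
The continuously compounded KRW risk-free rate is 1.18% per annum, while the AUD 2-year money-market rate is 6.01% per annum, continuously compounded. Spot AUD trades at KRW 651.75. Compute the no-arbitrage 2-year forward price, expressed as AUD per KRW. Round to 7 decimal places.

T = 2 years.
KRW accumulates by e^(0.0118×2) = 1.0238807.
AUD growth factor: e^(0.0601×2) = 1.1277224.
Forward (KRW per AUD) = 651.75 × 1.0238807 / 1.1277224 = 591.7363.
Quoted the other way: 1/591.7363 = 0.0016899 AUD per KRW.

0.0016899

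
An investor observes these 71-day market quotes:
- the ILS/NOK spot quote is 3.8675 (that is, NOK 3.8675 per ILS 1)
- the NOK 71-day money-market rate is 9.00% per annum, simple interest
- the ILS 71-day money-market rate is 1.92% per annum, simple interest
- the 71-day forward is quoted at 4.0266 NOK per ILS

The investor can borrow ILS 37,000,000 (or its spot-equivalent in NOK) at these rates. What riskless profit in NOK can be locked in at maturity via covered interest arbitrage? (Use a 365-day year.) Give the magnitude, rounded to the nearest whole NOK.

T = 71/365 years.
Invest the ILS and cover forward: 37,000,000 × 1.00373479452 × 4.0266 = NOK 149,540,625.37.
Convert at spot and invest in NOK: 37,000,000 × 3.8675 × 1.01750684932 = NOK 145,602,686.37.
The quoted forward overvalues ILS, so borrow NOK, buy ILS at spot, deposit the ILS at 1.92%, and sell the proceeds forward at 4.0266.
Arbitrage profit = |149,540,625.37 − 145,602,686.37| = NOK 3,937,939.

NOK 3,937,939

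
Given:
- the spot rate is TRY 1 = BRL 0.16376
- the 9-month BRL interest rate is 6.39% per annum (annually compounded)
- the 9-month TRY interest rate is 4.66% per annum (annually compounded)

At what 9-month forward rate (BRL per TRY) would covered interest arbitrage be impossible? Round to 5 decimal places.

T = 9/12 years.
Growth of 1 BRL over T: (1 + 0.0639)^(9/12) = 1.047552.
TRY accumulates by (1 + 0.0466)^(9/12) = 1.0347503.
Forward (BRL per TRY) = 0.16376 × 1.047552 / 1.0347503 = 0.1657860.

0.16579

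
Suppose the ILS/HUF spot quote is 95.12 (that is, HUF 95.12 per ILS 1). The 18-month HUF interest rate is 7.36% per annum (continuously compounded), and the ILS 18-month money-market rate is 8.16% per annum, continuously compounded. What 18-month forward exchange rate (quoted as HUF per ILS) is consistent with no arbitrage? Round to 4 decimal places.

93.9854

T = 18/12 years.
HUF growth factor: e^(0.0736×18/12) = 1.11672467.
Growth of 1 ILS over T: e^(0.0816×18/12) = 1.13020609.
So F = 95.12 × 1.11672467 / 1.13020609 = 93.985382 (HUF/ILS).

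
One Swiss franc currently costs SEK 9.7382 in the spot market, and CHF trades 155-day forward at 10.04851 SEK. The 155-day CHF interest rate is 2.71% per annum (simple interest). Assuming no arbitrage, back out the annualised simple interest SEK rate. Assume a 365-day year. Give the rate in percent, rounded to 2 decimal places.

T = 155/365 years.
CIP gives F = S · g_SEK/g_CHF, so g_SEK/g_CHF = 10.04851/9.7382 = 1.0318652.
The CHF side grows by 1 + 0.0271×155/365 = 1.0115082.
That pins the SEK growth at 1.0437401.
r = (1.0437401 − 1)/(155/365) = 0.103001 → 10.30%.

10.30%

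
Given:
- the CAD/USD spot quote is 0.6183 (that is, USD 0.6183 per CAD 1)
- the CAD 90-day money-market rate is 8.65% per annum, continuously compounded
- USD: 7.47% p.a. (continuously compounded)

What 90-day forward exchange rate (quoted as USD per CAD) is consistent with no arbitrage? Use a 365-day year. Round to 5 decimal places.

T = 90/365 years.
USD accumulates by e^(0.0747×90/365) = 1.0185899.
CAD growth factor: e^(0.0865×90/365) = 1.0215579.
CIP: F = S · (grow USD)/(grow CAD) = 0.6183 × 1.0185899/1.0215579 = 0.6165036 USD per CAD.

0.61650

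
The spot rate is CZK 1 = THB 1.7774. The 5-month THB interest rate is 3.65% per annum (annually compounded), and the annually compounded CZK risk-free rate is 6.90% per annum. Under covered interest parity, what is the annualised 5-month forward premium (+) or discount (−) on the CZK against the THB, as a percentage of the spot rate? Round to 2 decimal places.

-3.07%

T = 5/12 years.
F = S · g_THB/g_CZK = 1.7774 × 1.0150495/1.0281916 = 1.7546817.
(F − S)/S ÷ T = (1.7546817 − 1.7774)/1.7774/(5/12) = -0.030676 → -3.07%.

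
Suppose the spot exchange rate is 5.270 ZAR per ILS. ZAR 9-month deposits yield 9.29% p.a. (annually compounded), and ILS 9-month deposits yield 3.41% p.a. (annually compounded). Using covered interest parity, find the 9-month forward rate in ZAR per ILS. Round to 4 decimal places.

5.4932

T = 9/12 years.
Growth of 1 ZAR over T: (1 + 0.0929)^(9/12) = 1.0688957.
ILS accumulates by (1 + 0.0341)^(9/12) = 1.0254675.
So F = 5.27 × 1.0688957 / 1.0254675 = 5.493183 (ZAR/ILS).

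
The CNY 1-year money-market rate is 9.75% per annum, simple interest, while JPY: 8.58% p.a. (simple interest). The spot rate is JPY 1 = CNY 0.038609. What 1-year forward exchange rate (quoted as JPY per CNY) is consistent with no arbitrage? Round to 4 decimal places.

T = 1 year.
Growth of 1 CNY over T: 1 + 0.0975×1 = 1.097500.
Growth of 1 JPY over T: 1 + 0.0858×1 = 1.085800.
Forward (CNY per JPY) = 0.038609 × 1.097500 / 1.085800 = 0.039025030.
Invert for JPY per CNY: 1 / 0.039025030 = 25.6246.

25.6246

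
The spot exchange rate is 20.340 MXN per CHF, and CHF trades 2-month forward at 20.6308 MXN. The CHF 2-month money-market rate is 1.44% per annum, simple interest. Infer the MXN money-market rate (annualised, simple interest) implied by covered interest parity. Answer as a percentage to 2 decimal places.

T = 2/12 years.
By CIP, F/S equals the MXN-to-CHF growth ratio: 20.6308/20.34 = 1.0142970.
The CHF side grows by 1 + 0.0144×2/12 = 1.002400.
That pins the MXN growth at 1.0167313.
(1.0167313 − 1)/T = 0.100388, i.e. 10.04%.

10.04%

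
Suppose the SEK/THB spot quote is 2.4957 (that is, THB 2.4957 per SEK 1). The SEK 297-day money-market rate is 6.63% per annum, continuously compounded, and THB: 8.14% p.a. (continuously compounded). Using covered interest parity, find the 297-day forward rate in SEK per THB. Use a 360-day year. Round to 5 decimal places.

T = 297/360 years.
THB accumulates by e^(0.0814×297/360) = 1.0694612.
Growth of 1 SEK over T: e^(0.0663×297/360) = 1.0562211.
Forward (THB per SEK) = 2.4957 × 1.0694612 / 1.0562211 = 2.526984.
Invert for SEK per THB: 1 / 2.526984 = 0.39573.

0.39573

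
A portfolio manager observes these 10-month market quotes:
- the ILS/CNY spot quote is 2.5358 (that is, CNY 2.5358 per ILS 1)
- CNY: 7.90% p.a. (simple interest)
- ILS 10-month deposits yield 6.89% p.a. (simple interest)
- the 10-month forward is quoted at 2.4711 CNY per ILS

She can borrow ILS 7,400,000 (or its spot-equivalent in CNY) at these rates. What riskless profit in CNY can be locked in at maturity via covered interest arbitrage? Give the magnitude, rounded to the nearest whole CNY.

T = 10/12 years.
Keep in ILS, deliver into the forward: 7,400,000·1.0574166667·2.4711 = CNY 19,336,069.21.
Swap to CNY now, deposit: 7,400,000·2.5358·1.0658333333 = CNY 20,000,277.23.
The quoted forward undervalues ILS, so borrow ILS, convert to CNY at spot, deposit the CNY at 7.90%, and buy ILS forward at 2.4711 to cover the loan.
Profit = 20,000,277.23 − 19,336,069.21 = CNY 664,208.

CNY 664,208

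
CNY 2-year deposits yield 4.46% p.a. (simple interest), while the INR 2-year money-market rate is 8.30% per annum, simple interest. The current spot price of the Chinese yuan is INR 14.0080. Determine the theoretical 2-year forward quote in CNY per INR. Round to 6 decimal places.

T = 2 years.
INR accumulates by 1 + 0.0830×2 = 1.166000.
CNY growth factor: 1 + 0.0446×2 = 1.089200.
So F = 14.008 × 1.166000 / 1.089200 = 14.99571 (INR/CNY).
Quoted the other way: 1/14.99571 = 0.066686 CNY per INR.

0.066686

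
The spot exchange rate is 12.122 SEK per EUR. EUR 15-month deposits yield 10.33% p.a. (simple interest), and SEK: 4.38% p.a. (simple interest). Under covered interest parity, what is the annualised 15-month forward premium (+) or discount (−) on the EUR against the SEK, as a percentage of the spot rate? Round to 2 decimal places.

-5.27%

T = 15/12 years.
No-arbitrage forward: 12.122 × 1.054750 / 1.129125 = 11.323529 SEK/EUR.
(F − S)/S ÷ T = (11.323529 − 12.122)/12.122/(15/12) = -0.052696 → -5.27%.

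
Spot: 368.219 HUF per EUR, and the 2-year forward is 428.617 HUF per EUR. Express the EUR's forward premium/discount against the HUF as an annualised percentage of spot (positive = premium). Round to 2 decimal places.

+8.20%

T = 2 years.
Period premium: (428.617 − 368.219)/368.219 = 0.1640274.
Per annum: 0.1640274 / 2 = 0.082014 = 8.20%.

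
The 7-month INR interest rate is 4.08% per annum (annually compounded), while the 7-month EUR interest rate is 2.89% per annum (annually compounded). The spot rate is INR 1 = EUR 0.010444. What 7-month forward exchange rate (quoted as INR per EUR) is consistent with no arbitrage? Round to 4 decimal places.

T = 7/12 years.
EUR growth factor: (1 + 0.0289)^(7/12) = 1.01675819.
Growth of 1 INR over T: (1 + 0.0408)^(7/12) = 1.0236015.
So F = 0.010444 × 1.01675819 / 1.0236015 = 0.010374176 (EUR/INR).
Quoted the other way: 1/0.010374176 = 96.3932 INR per EUR.

96.3932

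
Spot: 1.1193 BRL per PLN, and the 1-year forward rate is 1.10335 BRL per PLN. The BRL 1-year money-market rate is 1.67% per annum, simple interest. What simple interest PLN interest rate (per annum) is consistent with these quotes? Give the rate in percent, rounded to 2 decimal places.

3.14%

T = 1 year.
By CIP, F/S equals the BRL-to-PLN growth ratio: 1.10335/1.1193 = 0.9857500.
The BRL side grows by 1 + 0.0167×1 = 1.016700.
Hence g_PLN = 1.0313974.
(1.0313974 − 1)/T = 0.031397, i.e. 3.14%.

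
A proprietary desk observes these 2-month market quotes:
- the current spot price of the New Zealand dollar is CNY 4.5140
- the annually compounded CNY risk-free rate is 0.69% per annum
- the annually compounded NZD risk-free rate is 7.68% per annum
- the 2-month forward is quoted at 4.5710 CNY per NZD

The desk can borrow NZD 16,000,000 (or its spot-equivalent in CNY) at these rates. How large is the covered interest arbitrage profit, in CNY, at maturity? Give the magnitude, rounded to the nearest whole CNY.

CNY 1,736,698

T = 2/12 years.
Route A — deposit NZD, sell forward: 16,000,000 × 1.0124086361 × 4.5710 = CNY 74,043,518.01.
Route B — convert at spot, deposit CNY: 16,000,000 × 4.5140 × 1.0011467076 = CNY 72,306,819.81.
The quoted forward overvalues NZD, so borrow CNY, buy NZD at spot, deposit the NZD at 7.68%, and sell the proceeds forward at 4.5710.
Arbitrage profit = |74,043,518.01 − 72,306,819.81| = CNY 1,736,698.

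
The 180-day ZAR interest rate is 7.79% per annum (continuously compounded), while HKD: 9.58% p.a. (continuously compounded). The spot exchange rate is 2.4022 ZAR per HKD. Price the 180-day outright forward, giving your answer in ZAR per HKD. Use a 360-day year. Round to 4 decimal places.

2.3808

T = 180/360 years.
Growth of 1 ZAR over T: e^(0.0779×180/360) = 1.0397185.
HKD accumulates by e^(0.0958×180/360) = 1.0490657.
So F = 2.4022 × 1.0397185 / 1.0490657 = 2.380796 (ZAR/HKD).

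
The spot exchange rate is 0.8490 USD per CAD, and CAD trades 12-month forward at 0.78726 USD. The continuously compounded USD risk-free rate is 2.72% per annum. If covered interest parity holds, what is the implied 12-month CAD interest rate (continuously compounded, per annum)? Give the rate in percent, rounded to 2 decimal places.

T = 1 year.
By CIP, F/S equals the USD-to-CAD growth ratio: 0.78726/0.849 = 0.9272792.
USD growth factor: e^(0.0272×1) = 1.0275733.
That pins the CAD growth at 1.1081595.
Take logs: ln 1.1081595 / 1 = 0.102701, so 10.27%.

10.27%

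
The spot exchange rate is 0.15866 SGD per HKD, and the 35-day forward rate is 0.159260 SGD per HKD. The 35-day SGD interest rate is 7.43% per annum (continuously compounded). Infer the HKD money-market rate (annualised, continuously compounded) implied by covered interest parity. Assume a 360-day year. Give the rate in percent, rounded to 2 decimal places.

T = 35/360 years.
CIP gives F = S · g_SGD/g_HKD, so g_SGD/g_HKD = 0.15926/0.15866 = 1.0037817.
SGD growth factor: e^(0.0743×35/360) = 1.0072498.
So the HKD growth factor = 1.003455.
Take logs: ln 1.003455 / (35/360) = 0.035476, so 3.55%.

3.55%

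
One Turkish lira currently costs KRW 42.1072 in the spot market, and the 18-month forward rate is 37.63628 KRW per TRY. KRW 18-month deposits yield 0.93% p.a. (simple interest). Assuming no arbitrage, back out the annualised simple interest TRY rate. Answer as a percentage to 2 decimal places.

8.96%

T = 18/12 years.
F/S = 37.63628/42.1072 = 0.8938205 = (growth of KRW) / (growth of TRY).
The KRW side grows by 1 + 0.0093×18/12 = 1.013950.
That pins the TRY growth at 1.134400.
r = (1.134400 − 1)/(18/12) = 0.089600 → 8.96%.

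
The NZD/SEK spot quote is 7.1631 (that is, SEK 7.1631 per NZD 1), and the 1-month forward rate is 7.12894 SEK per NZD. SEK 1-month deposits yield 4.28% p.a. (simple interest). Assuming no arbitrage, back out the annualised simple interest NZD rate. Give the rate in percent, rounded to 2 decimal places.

T = 1/12 years.
By CIP, F/S equals the SEK-to-NZD growth ratio: 7.12894/7.1631 = 0.9952311.
SEK growth factor: 1 + 0.0428×1/12 = 1.0035667.
That pins the NZD growth at 1.0083755.
r = (1.0083755 − 1)/(1/12) = 0.100506 → 10.05%.

10.05%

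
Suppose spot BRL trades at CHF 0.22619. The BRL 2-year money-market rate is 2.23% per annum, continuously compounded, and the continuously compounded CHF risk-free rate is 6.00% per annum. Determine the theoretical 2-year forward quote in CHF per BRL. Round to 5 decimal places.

0.24390

T = 2 years.
Growth of 1 CHF over T: e^(0.0600×2) = 1.1274969.
Growth of 1 BRL over T: e^(0.0223×2) = 1.0456095.
So F = 0.22619 × 1.1274969 / 1.0456095 = 0.2439042 (CHF/BRL).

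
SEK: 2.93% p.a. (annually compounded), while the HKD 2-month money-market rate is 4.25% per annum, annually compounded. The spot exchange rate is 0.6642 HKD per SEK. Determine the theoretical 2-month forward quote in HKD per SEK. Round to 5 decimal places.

T = 2/12 years.
HKD accumulates by (1 + 0.0425)^(2/12) = 1.0069611.
Growth of 1 SEK over T: (1 + 0.0293)^(2/12) = 1.0048248.
CIP: F = S · (grow HKD)/(grow SEK) = 0.6642 × 1.0069611/1.0048248 = 0.6656121 HKD per SEK.

0.66561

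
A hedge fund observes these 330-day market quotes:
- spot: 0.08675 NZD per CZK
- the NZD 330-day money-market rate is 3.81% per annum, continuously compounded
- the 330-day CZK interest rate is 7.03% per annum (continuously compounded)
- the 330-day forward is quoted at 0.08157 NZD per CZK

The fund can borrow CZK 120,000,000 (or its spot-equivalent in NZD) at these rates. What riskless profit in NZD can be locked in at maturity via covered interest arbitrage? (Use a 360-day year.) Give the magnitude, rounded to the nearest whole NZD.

NZD 340,044

T = 330/360 years.
Route A — deposit CZK, sell forward: 120,000,000 × 1.0665633602 × 0.08157 = NZD 10,439,948.79.
Route B — convert at spot, deposit NZD: 120,000,000 × 0.08675 × 1.0355420402 = NZD 10,779,992.64.
The quoted forward undervalues CZK, so borrow CZK, convert to NZD at spot, deposit the NZD at 3.81%, and buy CZK forward at 0.08157 to cover the loan.
Arbitrage profit = |10,439,948.79 − 10,779,992.64| = NZD 340,044.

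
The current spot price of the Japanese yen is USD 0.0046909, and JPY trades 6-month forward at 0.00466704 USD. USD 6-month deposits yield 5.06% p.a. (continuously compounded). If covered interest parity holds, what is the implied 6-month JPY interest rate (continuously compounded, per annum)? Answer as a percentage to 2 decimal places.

6.08%

T = 6/12 years.
F/S = 0.00466704/0.0046909 = 0.9949136 = (growth of USD) / (growth of JPY).
USD growth factor: e^(0.0506×6/12) = 1.0256228.
That pins the JPY growth at 1.0308662.
Take logs: ln 1.0308662 / (6/12) = 0.060799, so 6.08%.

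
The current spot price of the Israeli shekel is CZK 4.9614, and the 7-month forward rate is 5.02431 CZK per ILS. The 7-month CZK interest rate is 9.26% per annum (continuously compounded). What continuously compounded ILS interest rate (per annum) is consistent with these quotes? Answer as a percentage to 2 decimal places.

7.10%

T = 7/12 years.
CIP gives F = S · g_CZK/g_ILS, so g_CZK/g_ILS = 5.02431/4.9614 = 1.0126799.
CZK growth factor: e^(0.0926×7/12) = 1.0555022.
That pins the ILS growth at 1.0422861.
r = ln(1.0422861)/(7/12) = 0.071000 → 7.10%.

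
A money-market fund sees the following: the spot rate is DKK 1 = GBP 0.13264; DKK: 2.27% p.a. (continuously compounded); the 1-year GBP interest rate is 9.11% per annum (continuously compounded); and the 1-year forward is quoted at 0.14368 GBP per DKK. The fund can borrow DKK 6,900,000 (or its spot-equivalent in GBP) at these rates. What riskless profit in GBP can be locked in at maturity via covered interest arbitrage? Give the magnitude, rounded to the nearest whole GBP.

T = 1 year.
Invest the DKK and cover forward: 6,900,000 × 1.02295961 × 0.14368 = GBP 1,014,153.97.
Convert at spot and invest in GBP: 6,900,000 × 0.13264 × 1.09537854 = GBP 1,002,507.97.
The quoted forward overvalues DKK, so borrow GBP, buy DKK at spot, deposit the DKK at 2.27%, and sell the proceeds forward at 0.14368.
Arbitrage profit = |1,014,153.97 − 1,002,507.97| = GBP 11,646.

GBP 11,646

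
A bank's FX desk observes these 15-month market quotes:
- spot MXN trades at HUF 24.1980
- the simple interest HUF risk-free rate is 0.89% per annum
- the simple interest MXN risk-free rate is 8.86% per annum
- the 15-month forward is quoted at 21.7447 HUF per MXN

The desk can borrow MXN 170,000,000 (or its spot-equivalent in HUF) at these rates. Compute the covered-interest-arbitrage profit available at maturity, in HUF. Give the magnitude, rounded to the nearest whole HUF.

HUF 53,427,128

T = 15/12 years.
Keep in MXN, deliver into the forward: 170,000,000·1.110750·21.7447 = HUF 4,105,997,339.25.
Swap to HUF now, deposit: 170,000,000·24.1980·1.011125 = HUF 4,159,424,467.50.
The quoted forward undervalues MXN, so borrow MXN, convert to HUF at spot, deposit the HUF at 0.89%, and buy MXN forward at 21.7447 to cover the loan.
Profit = 4,159,424,467.50 − 4,105,997,339.25 = HUF 53,427,128.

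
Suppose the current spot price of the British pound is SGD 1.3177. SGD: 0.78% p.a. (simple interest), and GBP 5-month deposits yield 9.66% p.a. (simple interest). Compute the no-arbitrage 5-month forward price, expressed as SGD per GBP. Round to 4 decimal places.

1.2708

T = 5/12 years.
SGD accumulates by 1 + 0.0078×5/12 = 1.003250.
GBP growth factor: 1 + 0.0966×5/12 = 1.040250.
Forward (SGD per GBP) = 1.3177 × 1.003250 / 1.040250 = 1.270832.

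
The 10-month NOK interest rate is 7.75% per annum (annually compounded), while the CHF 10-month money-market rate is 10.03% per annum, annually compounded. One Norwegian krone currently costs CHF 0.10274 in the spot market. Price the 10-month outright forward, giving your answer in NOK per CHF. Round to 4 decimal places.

9.5649

T = 10/12 years.
CHF growth factor: (1 + 0.1003)^(10/12) = 1.0829106.
Growth of 1 NOK over T: (1 + 0.0775)^(10/12) = 1.0641783.
So F = 0.10274 × 1.0829106 / 1.0641783 = 0.1045485 (CHF/NOK).
Quoted the other way: 1/0.1045485 = 9.5649 NOK per CHF.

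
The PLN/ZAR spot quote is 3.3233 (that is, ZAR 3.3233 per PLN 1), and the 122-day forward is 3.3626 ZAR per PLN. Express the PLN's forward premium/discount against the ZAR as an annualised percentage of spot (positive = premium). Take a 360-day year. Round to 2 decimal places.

+3.49%

T = 122/360 years.
Period premium: (3.3626 − 3.3233)/3.3233 = 0.0118256.
Per annum: 0.0118256 / (122/360) = 0.034895 = 3.49%.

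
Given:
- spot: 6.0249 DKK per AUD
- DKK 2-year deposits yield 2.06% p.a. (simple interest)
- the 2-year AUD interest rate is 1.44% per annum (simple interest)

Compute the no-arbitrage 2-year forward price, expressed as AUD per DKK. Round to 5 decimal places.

0.16400

T = 2 years.
DKK growth factor: 1 + 0.0206×2 = 1.041200.
AUD growth factor: 1 + 0.0144×2 = 1.028800.
Forward (DKK per AUD) = 6.0249 × 1.041200 / 1.028800 = 6.097517.
Invert for AUD per DKK: 1 / 6.097517 = 0.16400.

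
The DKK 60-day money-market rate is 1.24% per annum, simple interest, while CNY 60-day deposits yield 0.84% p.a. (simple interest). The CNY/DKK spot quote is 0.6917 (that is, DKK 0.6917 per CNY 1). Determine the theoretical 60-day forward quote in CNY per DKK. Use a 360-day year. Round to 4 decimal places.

1.4448

T = 60/360 years.
Growth of 1 DKK over T: 1 + 0.0124×60/360 = 1.0020667.
Growth of 1 CNY over T: 1 + 0.0084×60/360 = 1.001400.
Forward (DKK per CNY) = 0.6917 × 1.0020667 / 1.001400 = 0.6921605.
Invert for CNY per DKK: 1 / 0.6921605 = 1.4448.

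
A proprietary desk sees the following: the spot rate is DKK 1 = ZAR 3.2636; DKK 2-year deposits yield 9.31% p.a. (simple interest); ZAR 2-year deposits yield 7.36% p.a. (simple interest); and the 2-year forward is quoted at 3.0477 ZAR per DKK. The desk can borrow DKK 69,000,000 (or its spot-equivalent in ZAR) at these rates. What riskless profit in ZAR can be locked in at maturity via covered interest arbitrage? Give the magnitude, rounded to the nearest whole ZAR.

ZAR 8,888,592

T = 2 years.
Keep in DKK, deliver into the forward: 69,000,000·1.186200·3.0477 = ZAR 249,447,540.06.
Swap to ZAR now, deposit: 69,000,000·3.2636·1.147200 = ZAR 258,336,132.48.
The quoted forward undervalues DKK, so borrow DKK, convert to ZAR at spot, deposit the ZAR at 7.36%, and buy DKK forward at 3.0477 to cover the loan.
The gap between the two covered legs is ZAR 8,888,592.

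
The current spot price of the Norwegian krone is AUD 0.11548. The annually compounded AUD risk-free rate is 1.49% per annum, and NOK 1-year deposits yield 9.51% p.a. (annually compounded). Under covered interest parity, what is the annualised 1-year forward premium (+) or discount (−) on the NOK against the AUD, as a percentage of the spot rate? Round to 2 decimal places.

T = 1 year.
No-arbitrage forward: 0.11548 × 1.014900 / 1.095100 = 0.10702279 AUD/NOK.
(F − S)/S ÷ T = (0.10702279 − 0.11548)/0.11548/1 = -0.073235 → -7.32%.

-7.32%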